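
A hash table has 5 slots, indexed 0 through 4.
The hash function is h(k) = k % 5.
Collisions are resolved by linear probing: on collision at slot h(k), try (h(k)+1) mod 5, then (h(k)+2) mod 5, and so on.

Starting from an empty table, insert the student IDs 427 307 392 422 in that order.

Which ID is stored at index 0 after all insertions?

427: h=2 -> slot 2
307: h=2, probe 2,3 -> slot 3
392: h=2, probe 2,3,4 -> slot 4
422: h=2, probe 2,3,4,0 -> slot 0
Table: [422, —, 427, 307, 392]

422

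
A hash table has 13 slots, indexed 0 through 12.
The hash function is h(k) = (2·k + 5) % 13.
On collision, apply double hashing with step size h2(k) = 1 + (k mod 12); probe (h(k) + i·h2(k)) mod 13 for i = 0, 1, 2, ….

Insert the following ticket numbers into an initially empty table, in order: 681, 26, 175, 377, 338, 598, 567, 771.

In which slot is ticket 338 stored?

681: h=2 => slot 2
26: h=5 => slot 5
175: h=4 => slot 4
377: h=5, h2=6, probe 5,11 => slot 11
338: h=5, h2=3, probe 5,8 => slot 8
598: h=5, h2=11, probe 5,3 => slot 3
567: h=8, h2=4, probe 8,12 => slot 12
771: h=0 => slot 0
Table: [771, -, 681, 598, 175, 26, -, -, 338, -, -, 377, 567]

8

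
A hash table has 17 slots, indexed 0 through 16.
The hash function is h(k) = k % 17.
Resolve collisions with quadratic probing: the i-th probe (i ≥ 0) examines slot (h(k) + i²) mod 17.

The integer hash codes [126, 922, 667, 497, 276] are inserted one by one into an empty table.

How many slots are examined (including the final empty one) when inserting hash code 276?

4

Insert 126: h=7, slot 7 empty => index 7.
Insert 922: h=4, slot 4 empty => index 4.
Insert 667: h=4, slot 4 occupied => index 5.
Insert 497: h=4, slots 4,5 occupied => index 8.
Insert 276: h=4, slots 4,5,8 occupied => index 13.
Table: [., ., ., ., 922, 667, ., 126, 497, ., ., ., ., 276, ., ., .]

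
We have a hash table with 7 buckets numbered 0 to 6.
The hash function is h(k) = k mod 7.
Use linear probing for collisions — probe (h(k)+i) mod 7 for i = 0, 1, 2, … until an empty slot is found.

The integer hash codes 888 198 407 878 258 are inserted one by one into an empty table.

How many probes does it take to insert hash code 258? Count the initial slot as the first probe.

Insert 888: h=6, slot 6 empty => index 6.
Insert 198: h=2, slot 2 empty => index 2.
Insert 407: h=1, slot 1 empty => index 1.
Insert 878: h=3, slot 3 empty => index 3.
Insert 258: h=6, slot 6 occupied => index 0.
Table: [258, 407, 198, 878, ., ., 888]

2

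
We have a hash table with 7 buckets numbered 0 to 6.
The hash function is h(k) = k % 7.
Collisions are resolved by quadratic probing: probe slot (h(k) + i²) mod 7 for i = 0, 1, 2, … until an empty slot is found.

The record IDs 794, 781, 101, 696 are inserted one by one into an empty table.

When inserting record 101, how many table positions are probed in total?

3

794 hashes to 3; slot 3 is free → place at 3.
781 hashes to 4; slot 4 is free → place at 4.
101 hashes to 3; 3,4 taken → place at 0.
696 hashes to 3; 3,4,0 taken → place at 5.
Table: [101, _, _, 794, 781, 696, _]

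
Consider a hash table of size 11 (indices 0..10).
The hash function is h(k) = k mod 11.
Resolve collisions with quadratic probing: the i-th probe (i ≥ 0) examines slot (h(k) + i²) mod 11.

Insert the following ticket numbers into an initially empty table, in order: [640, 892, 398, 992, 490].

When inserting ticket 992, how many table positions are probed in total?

3

Insert 640: h=2, slot 2 empty => index 2.
Insert 892: h=1, slot 1 empty => index 1.
Insert 398: h=2, slot 2 occupied => index 3.
Insert 992: h=2, slots 2,3 occupied => index 6.
Insert 490: h=6, slot 6 occupied => index 7.
Table: [_, 892, 640, 398, _, _, 992, 490, _, _, _]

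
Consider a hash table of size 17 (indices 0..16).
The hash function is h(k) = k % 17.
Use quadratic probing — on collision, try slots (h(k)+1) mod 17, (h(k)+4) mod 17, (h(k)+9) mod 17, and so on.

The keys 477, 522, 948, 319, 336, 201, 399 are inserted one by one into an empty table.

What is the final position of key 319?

14

Insert 477: h=1, slot 1 empty => index 1.
Insert 522: h=12, slot 12 empty => index 12.
Insert 948: h=13, slot 13 empty => index 13.
Insert 319: h=13, slot 13 occupied => index 14.
Insert 336: h=13, slots 13,14 occupied => index 0.
Insert 201: h=14, slot 14 occupied => index 15.
Insert 399: h=8, slot 8 empty => index 8.
Table: [336, 477, —, —, —, —, —, —, 399, —, —, —, 522, 948, 319, 201, —]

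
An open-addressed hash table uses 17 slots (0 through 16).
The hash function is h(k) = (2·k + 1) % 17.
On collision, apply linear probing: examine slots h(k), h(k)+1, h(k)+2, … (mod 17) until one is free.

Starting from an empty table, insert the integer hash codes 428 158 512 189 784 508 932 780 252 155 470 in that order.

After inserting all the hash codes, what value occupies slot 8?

784

428 hashes to 7; slot 7 is free → place at 7.
158 hashes to 11; slot 11 is free → place at 11.
512 hashes to 5; slot 5 is free → place at 5.
189 hashes to 5; 5 taken → place at 6.
784 hashes to 5; 5,6,7 taken → place at 8.
508 hashes to 14; slot 14 is free → place at 14.
932 hashes to 12; slot 12 is free → place at 12.
780 hashes to 14; 14 taken → place at 15.
252 hashes to 12; 12 taken → place at 13.
155 hashes to 5; 5,6,7,8 taken → place at 9.
470 hashes to 6; 6,7,8,9 taken → place at 10.
Table: [_, _, _, _, _, 512, 189, 428, 784, 155, 470, 158, 932, 252, 508, 780, _]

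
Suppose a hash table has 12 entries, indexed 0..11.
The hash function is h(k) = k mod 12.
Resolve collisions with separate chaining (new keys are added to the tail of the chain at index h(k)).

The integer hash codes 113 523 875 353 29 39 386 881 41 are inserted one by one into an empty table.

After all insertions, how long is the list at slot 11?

1

Insert 113: h=5, bucket 5 empty -> new chain.
Insert 523: h=7, bucket 7 empty -> new chain.
Insert 875: h=11, bucket 11 empty -> new chain.
Insert 353: h=5, bucket 5 nonempty -> append to chain.
Insert 29: h=5, bucket 5 nonempty -> append to chain.
Insert 39: h=3, bucket 3 empty -> new chain.
Insert 386: h=2, bucket 2 empty -> new chain.
Insert 881: h=5, bucket 5 nonempty -> append to chain.
Insert 41: h=5, bucket 5 nonempty -> append to chain.
Final buckets:
0: .
1: .
2: 386
3: 39
4: .
5: 113 -> 353 -> 29 -> 881 -> 41
6: .
7: 523
8: .
9: .
10: .
11: 875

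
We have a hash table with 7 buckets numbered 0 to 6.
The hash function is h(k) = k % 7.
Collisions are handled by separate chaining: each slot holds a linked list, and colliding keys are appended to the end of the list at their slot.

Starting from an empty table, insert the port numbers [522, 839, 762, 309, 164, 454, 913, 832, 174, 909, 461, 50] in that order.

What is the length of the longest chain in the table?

7

522 → bucket 4
839 → bucket 6
762 → bucket 6 (collision)
309 → bucket 1
164 → bucket 3
454 → bucket 6 (collision)
913 → bucket 3 (collision)
832 → bucket 6 (collision)
174 → bucket 6 (collision)
909 → bucket 6 (collision)
461 → bucket 6 (collision)
50 → bucket 1 (collision)
Final buckets:
0: ∅
1: 309 -> 50
2: ∅
3: 164 -> 913
4: 522
5: ∅
6: 839 -> 762 -> 454 -> 832 -> 174 -> 909 -> 461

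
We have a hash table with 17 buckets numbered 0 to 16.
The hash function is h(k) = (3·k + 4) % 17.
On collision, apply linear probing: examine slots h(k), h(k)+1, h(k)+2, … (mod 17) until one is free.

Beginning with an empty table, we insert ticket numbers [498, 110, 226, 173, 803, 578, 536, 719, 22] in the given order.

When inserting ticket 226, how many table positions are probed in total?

Insert 498: h=2, slot 2 empty -> index 2.
Insert 110: h=11, slot 11 empty -> index 11.
Insert 226: h=2, slot 2 occupied -> index 3.
Insert 173: h=13, slot 13 empty -> index 13.
Insert 803: h=16, slot 16 empty -> index 16.
Insert 578: h=4, slot 4 empty -> index 4.
Insert 536: h=14, slot 14 empty -> index 14.
Insert 719: h=2, slots 2,3,4 occupied -> index 5.
Insert 22: h=2, slots 2,3,4,5 occupied -> index 6.
Table: [., ., 498, 226, 578, 719, 22, ., ., ., ., 110, ., 173, 536, ., 803]

2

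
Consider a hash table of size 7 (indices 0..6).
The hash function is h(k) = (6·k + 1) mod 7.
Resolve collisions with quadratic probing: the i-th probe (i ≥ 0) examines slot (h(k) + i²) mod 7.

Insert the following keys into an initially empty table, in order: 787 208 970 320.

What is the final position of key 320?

0

787 hashes to 5; slot 5 is free → place at 5.
208 hashes to 3; slot 3 is free → place at 3.
970 hashes to 4; slot 4 is free → place at 4.
320 hashes to 3; 3,4 taken → place at 0.
Table: [320, ., ., 208, 970, 787, .]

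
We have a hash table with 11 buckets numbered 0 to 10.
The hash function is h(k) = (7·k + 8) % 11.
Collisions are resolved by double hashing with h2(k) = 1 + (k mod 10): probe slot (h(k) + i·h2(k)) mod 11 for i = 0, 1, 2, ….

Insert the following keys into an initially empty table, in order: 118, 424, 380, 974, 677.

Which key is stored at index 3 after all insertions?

677

118: h=9 -> slot 9
424: h=6 -> slot 6
380: h=6, h2=1, probe 6,7 -> slot 7
974: h=6, h2=5, probe 6,0 -> slot 0
677: h=6, h2=8, probe 6,3 -> slot 3
Table: [974, ∅, ∅, 677, ∅, ∅, 424, 380, ∅, 118, ∅]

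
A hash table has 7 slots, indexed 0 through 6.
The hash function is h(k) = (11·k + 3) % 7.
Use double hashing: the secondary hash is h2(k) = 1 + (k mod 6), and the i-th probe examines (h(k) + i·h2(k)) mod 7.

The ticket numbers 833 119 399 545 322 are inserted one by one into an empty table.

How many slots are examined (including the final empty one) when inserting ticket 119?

2

833 hashes to 3; slot 3 is free => place at 3.
119 hashes to 3, h2=6; 3 taken => place at 2.
399 hashes to 3, h2=4; 3 taken => place at 0.
545 hashes to 6; slot 6 is free => place at 6.
322 hashes to 3, h2=5; 3 taken => place at 1.
Table: [399, 322, 119, 833, -, -, 545]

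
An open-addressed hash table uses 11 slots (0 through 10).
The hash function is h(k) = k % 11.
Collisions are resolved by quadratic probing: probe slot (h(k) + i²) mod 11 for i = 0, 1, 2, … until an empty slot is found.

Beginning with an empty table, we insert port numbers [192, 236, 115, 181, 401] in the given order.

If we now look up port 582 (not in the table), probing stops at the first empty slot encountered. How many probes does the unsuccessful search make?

2

192: h=5 => slot 5
236: h=5, probe 5,6 => slot 6
115: h=5, probe 5,6,9 => slot 9
181: h=5, probe 5,6,9,3 => slot 3
401: h=5, probe 5,6,9,3,10 => slot 10
Table: [-, -, -, 181, -, 192, 236, -, -, 115, 401]
Lookup 582: h=10, probe 10,0 → slot 0 empty, not found.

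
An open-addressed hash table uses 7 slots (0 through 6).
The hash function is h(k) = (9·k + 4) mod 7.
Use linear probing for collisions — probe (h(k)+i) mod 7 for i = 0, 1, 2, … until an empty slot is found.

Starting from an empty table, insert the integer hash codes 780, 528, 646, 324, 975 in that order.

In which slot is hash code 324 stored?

780: h=3 → slot 3
528: h=3, probe 3,4 → slot 4
646: h=1 → slot 1
324: h=1, probe 1,2 → slot 2
975: h=1, probe 1,2,3,4,5 → slot 5
Table: [., 646, 324, 780, 528, 975, .]

2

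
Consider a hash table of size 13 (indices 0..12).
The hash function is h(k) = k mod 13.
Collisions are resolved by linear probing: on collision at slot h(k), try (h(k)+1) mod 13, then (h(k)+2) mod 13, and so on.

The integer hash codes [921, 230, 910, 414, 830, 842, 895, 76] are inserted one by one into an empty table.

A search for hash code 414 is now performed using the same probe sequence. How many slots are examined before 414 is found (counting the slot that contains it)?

921 hashes to 11; slot 11 is free → place at 11.
230 hashes to 9; slot 9 is free → place at 9.
910 hashes to 0; slot 0 is free → place at 0.
414 hashes to 11; 11 taken → place at 12.
830 hashes to 11; 11,12,0 taken → place at 1.
842 hashes to 10; slot 10 is free → place at 10.
895 hashes to 11; 11,12,0,1 taken → place at 2.
76 hashes to 11; 11,12,0,1,2 taken → place at 3.
Table: [910, 830, 895, 76, ., ., ., ., ., 230, 842, 921, 414]
Lookup 414: h=11, probe 11,12 → found at 12.

2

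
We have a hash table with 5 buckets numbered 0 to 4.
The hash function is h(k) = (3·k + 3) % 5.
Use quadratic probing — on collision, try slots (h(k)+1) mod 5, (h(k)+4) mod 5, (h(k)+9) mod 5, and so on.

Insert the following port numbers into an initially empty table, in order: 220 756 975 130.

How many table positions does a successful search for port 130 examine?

220: h=3 -> slot 3
756: h=1 -> slot 1
975: h=3, probe 3,4 -> slot 4
130: h=3, probe 3,4,2 -> slot 2
Table: [-, 756, 130, 220, 975]
Lookup 130: h=3, probe 3,4,2 → found at 2.

3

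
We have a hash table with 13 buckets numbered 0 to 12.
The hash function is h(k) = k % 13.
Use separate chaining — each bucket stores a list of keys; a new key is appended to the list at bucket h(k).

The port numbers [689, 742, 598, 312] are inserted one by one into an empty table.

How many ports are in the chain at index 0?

3

Insert 689: h=0, bucket 0 empty -> new chain.
Insert 742: h=1, bucket 1 empty -> new chain.
Insert 598: h=0, bucket 0 nonempty -> append to chain.
Insert 312: h=0, bucket 0 nonempty -> append to chain.
Final buckets:
0: 689 -> 598 -> 312
1: 742
2: —
3: —
4: —
5: —
6: —
7: —
8: —
9: —
10: —
11: —
12: —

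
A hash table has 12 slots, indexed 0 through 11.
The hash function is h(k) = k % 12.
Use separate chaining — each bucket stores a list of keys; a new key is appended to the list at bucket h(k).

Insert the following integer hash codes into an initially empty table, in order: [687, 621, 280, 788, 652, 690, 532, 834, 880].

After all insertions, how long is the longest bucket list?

4

687 → bucket 3
621 → bucket 9
280 → bucket 4
788 → bucket 8
652 → bucket 4 (collision)
690 → bucket 6
532 → bucket 4 (collision)
834 → bucket 6 (collision)
880 → bucket 4 (collision)
Final buckets:
0: .
1: .
2: .
3: 687
4: 280 -> 652 -> 532 -> 880
5: .
6: 690 -> 834
7: .
8: 788
9: 621
10: .
11: .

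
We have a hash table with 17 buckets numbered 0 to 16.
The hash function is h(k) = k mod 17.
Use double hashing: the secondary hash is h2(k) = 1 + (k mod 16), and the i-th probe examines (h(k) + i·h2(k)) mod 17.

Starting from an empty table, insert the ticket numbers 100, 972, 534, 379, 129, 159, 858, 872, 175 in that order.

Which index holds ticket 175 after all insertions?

4

Insert 100: h=15, slot 15 empty → index 15.
Insert 972: h=3, slot 3 empty → index 3.
Insert 534: h=7, slot 7 empty → index 7.
Insert 379: h=5, slot 5 empty → index 5.
Insert 129: h=10, slot 10 empty → index 10.
Insert 159: h=6, slot 6 empty → index 6.
Insert 858: h=8, slot 8 empty → index 8.
Insert 872: h=5, h2=9, slot 5 occupied → index 14.
Insert 175: h=5, h2=16, slot 5 occupied → index 4.
Table: [., ., ., 972, 175, 379, 159, 534, 858, ., 129, ., ., ., 872, 100, .]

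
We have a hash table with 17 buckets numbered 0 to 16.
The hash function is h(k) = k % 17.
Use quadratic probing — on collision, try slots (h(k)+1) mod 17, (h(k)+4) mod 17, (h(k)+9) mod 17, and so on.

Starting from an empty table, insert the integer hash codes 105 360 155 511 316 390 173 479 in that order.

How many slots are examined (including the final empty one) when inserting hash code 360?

105: h=3 => slot 3
360: h=3, probe 3,4 => slot 4
155: h=2 => slot 2
511: h=1 => slot 1
316: h=10 => slot 10
390: h=16 => slot 16
173: h=3, probe 3,4,7 => slot 7
479: h=3, probe 3,4,7,12 => slot 12
Table: [., 511, 155, 105, 360, ., ., 173, ., ., 316, ., 479, ., ., ., 390]

2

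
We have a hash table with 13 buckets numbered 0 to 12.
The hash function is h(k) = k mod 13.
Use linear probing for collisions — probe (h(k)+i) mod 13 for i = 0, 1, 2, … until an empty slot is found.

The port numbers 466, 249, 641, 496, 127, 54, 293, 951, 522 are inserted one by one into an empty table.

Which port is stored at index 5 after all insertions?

466: h=11 -> slot 11
249: h=2 -> slot 2
641: h=4 -> slot 4
496: h=2, probe 2,3 -> slot 3
127: h=10 -> slot 10
54: h=2, probe 2,3,4,5 -> slot 5
293: h=7 -> slot 7
951: h=2, probe 2,3,4,5,6 -> slot 6
522: h=2, probe 2,3,4,5,6,7,8 -> slot 8
Table: [∅, ∅, 249, 496, 641, 54, 951, 293, 522, ∅, 127, 466, ∅]

54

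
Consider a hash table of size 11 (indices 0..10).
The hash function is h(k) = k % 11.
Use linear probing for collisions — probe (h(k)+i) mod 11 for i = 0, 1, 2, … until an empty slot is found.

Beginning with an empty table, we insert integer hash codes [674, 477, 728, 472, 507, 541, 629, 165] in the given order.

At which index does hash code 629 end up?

6

674 hashes to 3; slot 3 is free -> place at 3.
477 hashes to 4; slot 4 is free -> place at 4.
728 hashes to 2; slot 2 is free -> place at 2.
472 hashes to 10; slot 10 is free -> place at 10.
507 hashes to 1; slot 1 is free -> place at 1.
541 hashes to 2; 2,3,4 taken -> place at 5.
629 hashes to 2; 2,3,4,5 taken -> place at 6.
165 hashes to 0; slot 0 is free -> place at 0.
Table: [165, 507, 728, 674, 477, 541, 629, —, —, —, 472]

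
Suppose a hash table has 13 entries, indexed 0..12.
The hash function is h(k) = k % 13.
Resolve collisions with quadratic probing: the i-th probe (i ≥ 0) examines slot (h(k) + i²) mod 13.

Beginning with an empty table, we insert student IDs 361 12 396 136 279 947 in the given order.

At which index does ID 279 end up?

2

Insert 361: h=10, slot 10 empty → index 10.
Insert 12: h=12, slot 12 empty → index 12.
Insert 396: h=6, slot 6 empty → index 6.
Insert 136: h=6, slot 6 occupied → index 7.
Insert 279: h=6, slots 6,7,10 occupied → index 2.
Insert 947: h=11, slot 11 empty → index 11.
Table: [—, —, 279, —, —, —, 396, 136, —, —, 361, 947, 12]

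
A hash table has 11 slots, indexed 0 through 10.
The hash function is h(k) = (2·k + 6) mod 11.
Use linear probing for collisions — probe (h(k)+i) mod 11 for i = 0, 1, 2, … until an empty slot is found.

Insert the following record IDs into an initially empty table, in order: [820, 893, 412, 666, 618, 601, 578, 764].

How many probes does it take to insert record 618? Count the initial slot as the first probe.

820 hashes to 7; slot 7 is free -> place at 7.
893 hashes to 10; slot 10 is free -> place at 10.
412 hashes to 5; slot 5 is free -> place at 5.
666 hashes to 7; 7 taken -> place at 8.
618 hashes to 10; 10 taken -> place at 0.
601 hashes to 9; slot 9 is free -> place at 9.
578 hashes to 7; 7,8,9,10,0 taken -> place at 1.
764 hashes to 5; 5 taken -> place at 6.
Table: [618, 578, -, -, -, 412, 764, 820, 666, 601, 893]

2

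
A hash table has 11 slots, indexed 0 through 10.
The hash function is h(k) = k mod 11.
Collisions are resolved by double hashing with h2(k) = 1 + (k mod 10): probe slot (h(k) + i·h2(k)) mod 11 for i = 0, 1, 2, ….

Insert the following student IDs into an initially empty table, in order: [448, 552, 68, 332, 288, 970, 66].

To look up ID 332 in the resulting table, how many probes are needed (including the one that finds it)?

2

448: h=8 => slot 8
552: h=2 => slot 2
68: h=2, h2=9, probe 2,0 => slot 0
332: h=2, h2=3, probe 2,5 => slot 5
288: h=2, h2=9, probe 2,0,9 => slot 9
970: h=2, h2=1, probe 2,3 => slot 3
66: h=0, h2=7, probe 0,7 => slot 7
Table: [68, —, 552, 970, —, 332, —, 66, 448, 288, —]
Lookup 332: h=2, h2=3, probe 2,5 → found at 5.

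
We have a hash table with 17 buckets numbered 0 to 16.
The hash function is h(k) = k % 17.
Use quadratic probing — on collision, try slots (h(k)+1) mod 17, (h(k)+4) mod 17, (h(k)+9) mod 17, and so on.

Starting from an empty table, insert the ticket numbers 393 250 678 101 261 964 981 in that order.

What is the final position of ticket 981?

4

393 hashes to 2; slot 2 is free => place at 2.
250 hashes to 12; slot 12 is free => place at 12.
678 hashes to 15; slot 15 is free => place at 15.
101 hashes to 16; slot 16 is free => place at 16.
261 hashes to 6; slot 6 is free => place at 6.
964 hashes to 12; 12 taken => place at 13.
981 hashes to 12; 12,13,16 taken => place at 4.
Table: [-, -, 393, -, 981, -, 261, -, -, -, -, -, 250, 964, -, 678, 101]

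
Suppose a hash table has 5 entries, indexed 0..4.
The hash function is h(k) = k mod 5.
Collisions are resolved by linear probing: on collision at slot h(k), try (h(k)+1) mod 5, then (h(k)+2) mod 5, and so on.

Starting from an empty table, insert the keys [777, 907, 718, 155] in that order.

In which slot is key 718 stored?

777 hashes to 2; slot 2 is free -> place at 2.
907 hashes to 2; 2 taken -> place at 3.
718 hashes to 3; 3 taken -> place at 4.
155 hashes to 0; slot 0 is free -> place at 0.
Table: [155, ., 777, 907, 718]

4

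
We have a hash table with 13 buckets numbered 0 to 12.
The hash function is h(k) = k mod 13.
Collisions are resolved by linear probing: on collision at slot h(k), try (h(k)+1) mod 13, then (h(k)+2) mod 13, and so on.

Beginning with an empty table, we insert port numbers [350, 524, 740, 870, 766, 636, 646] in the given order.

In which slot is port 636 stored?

3

350: h=12 -> slot 12
524: h=4 -> slot 4
740: h=12, probe 12,0 -> slot 0
870: h=12, probe 12,0,1 -> slot 1
766: h=12, probe 12,0,1,2 -> slot 2
636: h=12, probe 12,0,1,2,3 -> slot 3
646: h=9 -> slot 9
Table: [740, 870, 766, 636, 524, ., ., ., ., 646, ., ., 350]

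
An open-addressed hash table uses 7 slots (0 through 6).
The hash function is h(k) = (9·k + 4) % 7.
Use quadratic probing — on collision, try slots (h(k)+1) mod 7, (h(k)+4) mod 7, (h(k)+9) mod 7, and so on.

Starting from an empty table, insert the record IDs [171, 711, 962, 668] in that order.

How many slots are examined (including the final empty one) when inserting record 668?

171 hashes to 3; slot 3 is free => place at 3.
711 hashes to 5; slot 5 is free => place at 5.
962 hashes to 3; 3 taken => place at 4.
668 hashes to 3; 3,4 taken => place at 0.
Table: [668, ∅, ∅, 171, 962, 711, ∅]

3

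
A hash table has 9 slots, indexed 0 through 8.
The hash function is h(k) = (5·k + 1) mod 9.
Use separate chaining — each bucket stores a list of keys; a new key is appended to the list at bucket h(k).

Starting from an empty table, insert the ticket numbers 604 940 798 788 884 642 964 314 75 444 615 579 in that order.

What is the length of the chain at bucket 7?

5

604 -> bucket 6
940 -> bucket 3
798 -> bucket 4
788 -> bucket 8
884 -> bucket 2
642 -> bucket 7
964 -> bucket 6 (collision)
314 -> bucket 5
75 -> bucket 7 (collision)
444 -> bucket 7 (collision)
615 -> bucket 7 (collision)
579 -> bucket 7 (collision)
Final buckets:
0: .
1: .
2: 884
3: 940
4: 798
5: 314
6: 604 -> 964
7: 642 -> 75 -> 444 -> 615 -> 579
8: 788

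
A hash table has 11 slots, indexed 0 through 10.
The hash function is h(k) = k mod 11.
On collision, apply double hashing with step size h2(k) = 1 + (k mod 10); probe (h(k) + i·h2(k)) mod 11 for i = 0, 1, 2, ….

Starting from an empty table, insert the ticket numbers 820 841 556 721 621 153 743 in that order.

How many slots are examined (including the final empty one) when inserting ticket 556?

Insert 820: h=6, slot 6 empty -> index 6.
Insert 841: h=5, slot 5 empty -> index 5.
Insert 556: h=6, h2=7, slot 6 occupied -> index 2.
Insert 721: h=6, h2=2, slot 6 occupied -> index 8.
Insert 621: h=5, h2=2, slot 5 occupied -> index 7.
Insert 153: h=10, slot 10 empty -> index 10.
Insert 743: h=6, h2=4, slots 6,10 occupied -> index 3.
Table: [-, -, 556, 743, -, 841, 820, 621, 721, -, 153]

2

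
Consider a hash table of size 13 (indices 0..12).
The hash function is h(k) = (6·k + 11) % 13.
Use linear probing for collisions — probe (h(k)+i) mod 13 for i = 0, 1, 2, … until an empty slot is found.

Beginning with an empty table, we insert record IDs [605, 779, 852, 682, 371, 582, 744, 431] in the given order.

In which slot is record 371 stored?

605: h=1 → slot 1
779: h=5 → slot 5
852: h=1, probe 1,2 → slot 2
682: h=8 → slot 8
371: h=1, probe 1,2,3 → slot 3
582: h=6 → slot 6
744: h=3, probe 3,4 → slot 4
431: h=10 → slot 10
Table: [—, 605, 852, 371, 744, 779, 582, —, 682, —, 431, —, —]

3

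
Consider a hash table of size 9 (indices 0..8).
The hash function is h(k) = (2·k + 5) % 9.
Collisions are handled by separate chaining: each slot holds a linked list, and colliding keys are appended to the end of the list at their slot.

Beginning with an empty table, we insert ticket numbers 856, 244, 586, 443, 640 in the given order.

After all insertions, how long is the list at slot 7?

856 -> bucket 7
244 -> bucket 7 (collision)
586 -> bucket 7 (collision)
443 -> bucket 0
640 -> bucket 7 (collision)
Final buckets:
0: 443
1: ∅
2: ∅
3: ∅
4: ∅
5: ∅
6: ∅
7: 856 -> 244 -> 586 -> 640
8: ∅

4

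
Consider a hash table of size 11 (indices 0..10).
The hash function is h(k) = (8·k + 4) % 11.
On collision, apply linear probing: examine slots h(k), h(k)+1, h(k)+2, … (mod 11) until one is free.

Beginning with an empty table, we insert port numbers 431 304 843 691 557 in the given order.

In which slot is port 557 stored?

431 hashes to 9; slot 9 is free => place at 9.
304 hashes to 5; slot 5 is free => place at 5.
843 hashes to 5; 5 taken => place at 6.
691 hashes to 10; slot 10 is free => place at 10.
557 hashes to 5; 5,6 taken => place at 7.
Table: [∅, ∅, ∅, ∅, ∅, 304, 843, 557, ∅, 431, 691]

7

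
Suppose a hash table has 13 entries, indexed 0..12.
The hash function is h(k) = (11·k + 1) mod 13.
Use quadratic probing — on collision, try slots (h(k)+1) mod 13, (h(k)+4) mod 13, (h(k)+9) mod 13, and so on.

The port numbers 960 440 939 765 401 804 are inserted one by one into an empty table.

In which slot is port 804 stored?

4

960 hashes to 5; slot 5 is free => place at 5.
440 hashes to 5; 5 taken => place at 6.
939 hashes to 8; slot 8 is free => place at 8.
765 hashes to 5; 5,6 taken => place at 9.
401 hashes to 5; 5,6,9 taken => place at 1.
804 hashes to 5; 5,6,9,1,8 taken => place at 4.
Table: [-, 401, -, -, 804, 960, 440, -, 939, 765, -, -, -]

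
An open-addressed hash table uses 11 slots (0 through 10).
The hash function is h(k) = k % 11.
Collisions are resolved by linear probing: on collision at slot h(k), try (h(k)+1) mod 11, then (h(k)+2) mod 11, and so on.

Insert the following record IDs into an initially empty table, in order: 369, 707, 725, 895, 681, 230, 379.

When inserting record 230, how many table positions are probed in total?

3

Insert 369: h=6, slot 6 empty → index 6.
Insert 707: h=3, slot 3 empty → index 3.
Insert 725: h=10, slot 10 empty → index 10.
Insert 895: h=4, slot 4 empty → index 4.
Insert 681: h=10, slot 10 occupied → index 0.
Insert 230: h=10, slots 10,0 occupied → index 1.
Insert 379: h=5, slot 5 empty → index 5.
Table: [681, 230, -, 707, 895, 379, 369, -, -, -, 725]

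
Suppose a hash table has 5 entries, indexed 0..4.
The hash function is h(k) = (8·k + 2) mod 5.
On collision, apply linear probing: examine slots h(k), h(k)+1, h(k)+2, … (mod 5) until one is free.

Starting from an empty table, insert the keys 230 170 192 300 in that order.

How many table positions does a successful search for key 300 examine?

4

230 hashes to 2; slot 2 is free => place at 2.
170 hashes to 2; 2 taken => place at 3.
192 hashes to 3; 3 taken => place at 4.
300 hashes to 2; 2,3,4 taken => place at 0.
Table: [300, ., 230, 170, 192]
Lookup 300: h=2, probe 2,3,4,0 → found at 0.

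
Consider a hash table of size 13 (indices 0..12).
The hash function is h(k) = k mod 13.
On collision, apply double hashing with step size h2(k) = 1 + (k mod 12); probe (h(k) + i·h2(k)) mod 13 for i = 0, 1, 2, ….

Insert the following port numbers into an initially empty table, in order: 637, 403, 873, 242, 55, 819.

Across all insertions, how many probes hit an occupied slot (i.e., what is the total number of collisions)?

Insert 637: h=0, slot 0 empty -> index 0.
Insert 403: h=0, h2=8, slot 0 occupied -> index 8.
Insert 873: h=2, slot 2 empty -> index 2.
Insert 242: h=8, h2=3, slot 8 occupied -> index 11.
Insert 55: h=3, slot 3 empty -> index 3.
Insert 819: h=0, h2=4, slot 0 occupied -> index 4.
Table: [637, ., 873, 55, 819, ., ., ., 403, ., ., 242, .]

3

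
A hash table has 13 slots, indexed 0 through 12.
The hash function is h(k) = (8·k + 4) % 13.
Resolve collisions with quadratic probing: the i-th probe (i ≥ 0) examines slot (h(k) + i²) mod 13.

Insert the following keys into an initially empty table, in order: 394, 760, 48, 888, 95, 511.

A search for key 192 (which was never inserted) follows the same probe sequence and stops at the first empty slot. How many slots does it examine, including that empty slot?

394 hashes to 10; slot 10 is free -> place at 10.
760 hashes to 0; slot 0 is free -> place at 0.
48 hashes to 11; slot 11 is free -> place at 11.
888 hashes to 10; 10,11 taken -> place at 1.
95 hashes to 10; 10,11,1 taken -> place at 6.
511 hashes to 10; 10,11,1,6,0 taken -> place at 9.
Table: [760, 888, ∅, ∅, ∅, ∅, 95, ∅, ∅, 511, 394, 48, ∅]
Lookup 192: h=6, probe 6,7 → slot 7 empty, not found.

2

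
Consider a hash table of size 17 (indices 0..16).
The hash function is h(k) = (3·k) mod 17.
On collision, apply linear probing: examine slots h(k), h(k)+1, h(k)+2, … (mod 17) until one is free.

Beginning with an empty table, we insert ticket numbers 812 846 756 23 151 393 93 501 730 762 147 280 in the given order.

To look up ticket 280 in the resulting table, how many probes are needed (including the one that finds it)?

7

812 hashes to 5; slot 5 is free => place at 5.
846 hashes to 5; 5 taken => place at 6.
756 hashes to 7; slot 7 is free => place at 7.
23 hashes to 1; slot 1 is free => place at 1.
151 hashes to 11; slot 11 is free => place at 11.
393 hashes to 6; 6,7 taken => place at 8.
93 hashes to 7; 7,8 taken => place at 9.
501 hashes to 7; 7,8,9 taken => place at 10.
730 hashes to 14; slot 14 is free => place at 14.
762 hashes to 8; 8,9,10,11 taken => place at 12.
147 hashes to 16; slot 16 is free => place at 16.
280 hashes to 7; 7,8,9,10,11,12 taken => place at 13.
Table: [-, 23, -, -, -, 812, 846, 756, 393, 93, 501, 151, 762, 280, 730, -, 147]
Lookup 280: h=7, probe 7,8,9,10,11,12,13 → found at 13.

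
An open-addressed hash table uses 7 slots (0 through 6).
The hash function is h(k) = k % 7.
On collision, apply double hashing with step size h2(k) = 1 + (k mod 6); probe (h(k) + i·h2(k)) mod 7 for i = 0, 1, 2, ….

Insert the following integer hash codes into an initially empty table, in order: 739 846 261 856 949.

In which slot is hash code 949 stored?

739 hashes to 4; slot 4 is free -> place at 4.
846 hashes to 6; slot 6 is free -> place at 6.
261 hashes to 2; slot 2 is free -> place at 2.
856 hashes to 2, h2=5; 2 taken -> place at 0.
949 hashes to 4, h2=2; 4,6 taken -> place at 1.
Table: [856, 949, 261, _, 739, _, 846]

1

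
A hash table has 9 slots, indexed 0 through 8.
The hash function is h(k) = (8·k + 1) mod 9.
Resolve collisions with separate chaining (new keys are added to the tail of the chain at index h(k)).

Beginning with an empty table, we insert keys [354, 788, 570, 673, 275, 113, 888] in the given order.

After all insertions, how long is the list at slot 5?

Insert 354: h=7, bucket 7 empty → new chain.
Insert 788: h=5, bucket 5 empty → new chain.
Insert 570: h=7, bucket 7 nonempty → append to chain.
Insert 673: h=3, bucket 3 empty → new chain.
Insert 275: h=5, bucket 5 nonempty → append to chain.
Insert 113: h=5, bucket 5 nonempty → append to chain.
Insert 888: h=4, bucket 4 empty → new chain.
Final buckets:
0: —
1: —
2: —
3: 673
4: 888
5: 788 -> 275 -> 113
6: —
7: 354 -> 570
8: —

3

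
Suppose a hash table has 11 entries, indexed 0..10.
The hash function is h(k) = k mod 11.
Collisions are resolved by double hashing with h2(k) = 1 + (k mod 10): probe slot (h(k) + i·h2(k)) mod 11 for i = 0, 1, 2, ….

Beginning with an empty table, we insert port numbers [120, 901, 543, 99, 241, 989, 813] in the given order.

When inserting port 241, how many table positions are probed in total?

120 hashes to 10; slot 10 is free → place at 10.
901 hashes to 10, h2=2; 10 taken → place at 1.
543 hashes to 4; slot 4 is free → place at 4.
99 hashes to 0; slot 0 is free → place at 0.
241 hashes to 10, h2=2; 10,1 taken → place at 3.
989 hashes to 10, h2=10; 10 taken → place at 9.
813 hashes to 10, h2=4; 10,3 taken → place at 7.
Table: [99, 901, -, 241, 543, -, -, 813, -, 989, 120]

3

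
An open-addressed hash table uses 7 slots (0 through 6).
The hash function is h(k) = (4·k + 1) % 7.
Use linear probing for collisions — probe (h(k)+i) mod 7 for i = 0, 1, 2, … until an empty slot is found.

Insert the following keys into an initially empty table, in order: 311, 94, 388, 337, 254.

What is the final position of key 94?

311 hashes to 6; slot 6 is free -> place at 6.
94 hashes to 6; 6 taken -> place at 0.
388 hashes to 6; 6,0 taken -> place at 1.
337 hashes to 5; slot 5 is free -> place at 5.
254 hashes to 2; slot 2 is free -> place at 2.
Table: [94, 388, 254, —, —, 337, 311]

0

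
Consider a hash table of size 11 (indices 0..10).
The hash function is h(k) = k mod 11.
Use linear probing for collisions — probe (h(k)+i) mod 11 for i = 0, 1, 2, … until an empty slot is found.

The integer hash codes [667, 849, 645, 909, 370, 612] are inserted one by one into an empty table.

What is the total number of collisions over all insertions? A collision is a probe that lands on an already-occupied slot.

667: h=7 → slot 7
849: h=2 → slot 2
645: h=7, probe 7,8 → slot 8
909: h=7, probe 7,8,9 → slot 9
370: h=7, probe 7,8,9,10 → slot 10
612: h=7, probe 7,8,9,10,0 → slot 0
Table: [612, _, 849, _, _, _, _, 667, 645, 909, 370]

10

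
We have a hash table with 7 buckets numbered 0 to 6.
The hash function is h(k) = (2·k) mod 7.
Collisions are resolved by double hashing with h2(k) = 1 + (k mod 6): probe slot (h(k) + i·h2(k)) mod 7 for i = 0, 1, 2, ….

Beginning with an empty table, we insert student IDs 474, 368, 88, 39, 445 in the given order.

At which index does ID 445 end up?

0

474: h=3 -> slot 3
368: h=1 -> slot 1
88: h=1, h2=5, probe 1,6 -> slot 6
39: h=1, h2=4, probe 1,5 -> slot 5
445: h=1, h2=2, probe 1,3,5,0 -> slot 0
Table: [445, 368, ., 474, ., 39, 88]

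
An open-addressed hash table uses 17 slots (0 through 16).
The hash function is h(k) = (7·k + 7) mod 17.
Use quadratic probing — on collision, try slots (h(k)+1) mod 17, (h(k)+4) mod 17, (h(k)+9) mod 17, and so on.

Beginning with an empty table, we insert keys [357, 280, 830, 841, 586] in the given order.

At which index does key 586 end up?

357: h=7 -> slot 7
280: h=12 -> slot 12
830: h=3 -> slot 3
841: h=12, probe 12,13 -> slot 13
586: h=12, probe 12,13,16 -> slot 16
Table: [-, -, -, 830, -, -, -, 357, -, -, -, -, 280, 841, -, -, 586]

16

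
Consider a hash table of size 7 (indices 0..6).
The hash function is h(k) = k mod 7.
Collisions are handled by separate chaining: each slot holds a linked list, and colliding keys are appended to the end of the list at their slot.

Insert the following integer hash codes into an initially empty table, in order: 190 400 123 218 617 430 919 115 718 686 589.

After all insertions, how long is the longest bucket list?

5

Insert 190: h=1, bucket 1 empty → new chain.
Insert 400: h=1, bucket 1 nonempty → append to chain.
Insert 123: h=4, bucket 4 empty → new chain.
Insert 218: h=1, bucket 1 nonempty → append to chain.
Insert 617: h=1, bucket 1 nonempty → append to chain.
Insert 430: h=3, bucket 3 empty → new chain.
Insert 919: h=2, bucket 2 empty → new chain.
Insert 115: h=3, bucket 3 nonempty → append to chain.
Insert 718: h=4, bucket 4 nonempty → append to chain.
Insert 686: h=0, bucket 0 empty → new chain.
Insert 589: h=1, bucket 1 nonempty → append to chain.
Final buckets:
0: 686
1: 190 -> 400 -> 218 -> 617 -> 589
2: 919
3: 430 -> 115
4: 123 -> 718
5: -
6: -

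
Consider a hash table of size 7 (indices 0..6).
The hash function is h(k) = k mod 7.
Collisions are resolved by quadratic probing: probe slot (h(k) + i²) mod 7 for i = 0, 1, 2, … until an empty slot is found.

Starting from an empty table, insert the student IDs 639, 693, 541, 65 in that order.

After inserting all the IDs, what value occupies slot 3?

541

639: h=2 → slot 2
693: h=0 → slot 0
541: h=2, probe 2,3 → slot 3
65: h=2, probe 2,3,6 → slot 6
Table: [693, _, 639, 541, _, _, 65]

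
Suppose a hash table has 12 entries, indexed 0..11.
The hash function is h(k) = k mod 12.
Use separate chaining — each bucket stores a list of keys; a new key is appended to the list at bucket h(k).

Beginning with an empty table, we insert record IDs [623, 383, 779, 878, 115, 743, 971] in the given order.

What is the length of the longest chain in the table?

5

623 → bucket 11
383 → bucket 11 (collision)
779 → bucket 11 (collision)
878 → bucket 2
115 → bucket 7
743 → bucket 11 (collision)
971 → bucket 11 (collision)
Final buckets:
0: -
1: -
2: 878
3: -
4: -
5: -
6: -
7: 115
8: -
9: -
10: -
11: 623 -> 383 -> 779 -> 743 -> 971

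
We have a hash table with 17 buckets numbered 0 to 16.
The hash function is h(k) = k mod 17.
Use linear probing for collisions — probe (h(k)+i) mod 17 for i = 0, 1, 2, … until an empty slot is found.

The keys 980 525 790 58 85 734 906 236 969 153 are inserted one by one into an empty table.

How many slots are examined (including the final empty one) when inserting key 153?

980: h=11 → slot 11
525: h=15 → slot 15
790: h=8 → slot 8
58: h=7 → slot 7
85: h=0 → slot 0
734: h=3 → slot 3
906: h=5 → slot 5
236: h=15, probe 15,16 → slot 16
969: h=0, probe 0,1 → slot 1
153: h=0, probe 0,1,2 → slot 2
Table: [85, 969, 153, 734, —, 906, —, 58, 790, —, —, 980, —, —, —, 525, 236]

3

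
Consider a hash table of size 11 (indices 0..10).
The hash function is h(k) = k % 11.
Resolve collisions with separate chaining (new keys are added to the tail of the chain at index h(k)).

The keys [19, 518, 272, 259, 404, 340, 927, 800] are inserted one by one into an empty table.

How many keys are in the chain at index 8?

4

19 → bucket 8
518 → bucket 1
272 → bucket 8 (collision)
259 → bucket 6
404 → bucket 8 (collision)
340 → bucket 10
927 → bucket 3
800 → bucket 8 (collision)
Final buckets:
0: —
1: 518
2: —
3: 927
4: —
5: —
6: 259
7: —
8: 19 -> 272 -> 404 -> 800
9: —
10: 340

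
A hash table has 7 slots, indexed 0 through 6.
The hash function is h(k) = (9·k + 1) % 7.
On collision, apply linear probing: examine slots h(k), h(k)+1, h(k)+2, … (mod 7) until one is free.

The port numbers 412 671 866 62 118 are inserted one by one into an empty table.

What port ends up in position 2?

118

412 hashes to 6; slot 6 is free → place at 6.
671 hashes to 6; 6 taken → place at 0.
866 hashes to 4; slot 4 is free → place at 4.
62 hashes to 6; 6,0 taken → place at 1.
118 hashes to 6; 6,0,1 taken → place at 2.
Table: [671, 62, 118, ., 866, ., 412]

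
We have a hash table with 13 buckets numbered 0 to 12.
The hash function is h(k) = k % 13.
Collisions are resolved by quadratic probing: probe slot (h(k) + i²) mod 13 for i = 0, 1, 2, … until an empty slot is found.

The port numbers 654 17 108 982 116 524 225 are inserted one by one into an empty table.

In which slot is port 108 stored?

654: h=4 => slot 4
17: h=4, probe 4,5 => slot 5
108: h=4, probe 4,5,8 => slot 8
982: h=7 => slot 7
116: h=12 => slot 12
524: h=4, probe 4,5,8,0 => slot 0
225: h=4, probe 4,5,8,0,7,3 => slot 3
Table: [524, _, _, 225, 654, 17, _, 982, 108, _, _, _, 116]

8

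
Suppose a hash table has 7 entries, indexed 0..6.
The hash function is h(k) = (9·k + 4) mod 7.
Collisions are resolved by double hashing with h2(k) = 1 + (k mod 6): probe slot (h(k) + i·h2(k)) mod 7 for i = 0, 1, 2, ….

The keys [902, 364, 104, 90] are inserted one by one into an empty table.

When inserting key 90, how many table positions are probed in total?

2

902 hashes to 2; slot 2 is free -> place at 2.
364 hashes to 4; slot 4 is free -> place at 4.
104 hashes to 2, h2=3; 2 taken -> place at 5.
90 hashes to 2, h2=1; 2 taken -> place at 3.
Table: [., ., 902, 90, 364, 104, .]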